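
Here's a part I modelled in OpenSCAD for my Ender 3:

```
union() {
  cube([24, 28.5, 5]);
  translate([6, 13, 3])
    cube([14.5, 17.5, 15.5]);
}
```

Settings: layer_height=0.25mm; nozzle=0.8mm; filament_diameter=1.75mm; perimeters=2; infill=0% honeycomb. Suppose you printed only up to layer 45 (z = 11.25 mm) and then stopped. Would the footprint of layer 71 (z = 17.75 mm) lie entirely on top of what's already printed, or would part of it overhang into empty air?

Compare the two slices. At z = 11.25: the cube does not reach this height (z outside [0, 5]); the cube at (6, 13) (footprint 14.5×17.5) is included at this height (area 253.75 mm²); Merging all regions: only the 14.5×17.5 cube at (6, 13) is present, so the union is just that shape — area = 253.75 mm². At z = 17.75: the cube is absent (z outside [0, 5]); the 14.5×17.5 cube at (6, 13) contributes its full rectangle (area 253.75 mm²); Combining (union): only the 14.5×17.5 cube at (6, 13) is present, so the union is just that shape — area = 253.75 mm². Checking containment: the cross-section at z = 17.75 is a subset of the cross-section at z = 11.25.

entirely on top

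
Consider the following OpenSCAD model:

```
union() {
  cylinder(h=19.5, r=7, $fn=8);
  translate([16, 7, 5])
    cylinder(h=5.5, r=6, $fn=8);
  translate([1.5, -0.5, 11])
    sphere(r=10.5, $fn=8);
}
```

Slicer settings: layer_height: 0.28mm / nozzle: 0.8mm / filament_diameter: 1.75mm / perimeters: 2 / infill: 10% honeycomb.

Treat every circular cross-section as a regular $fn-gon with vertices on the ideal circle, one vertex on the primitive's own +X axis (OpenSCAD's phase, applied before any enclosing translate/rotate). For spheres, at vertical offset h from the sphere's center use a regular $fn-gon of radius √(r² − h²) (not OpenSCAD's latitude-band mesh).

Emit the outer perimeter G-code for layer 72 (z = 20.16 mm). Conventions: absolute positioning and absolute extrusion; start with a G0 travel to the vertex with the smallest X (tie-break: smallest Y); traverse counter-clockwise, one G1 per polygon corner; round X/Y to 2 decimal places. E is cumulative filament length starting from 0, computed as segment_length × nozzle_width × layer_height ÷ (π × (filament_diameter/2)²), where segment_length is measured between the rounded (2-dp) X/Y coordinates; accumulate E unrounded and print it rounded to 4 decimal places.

At z = 20.16 mm: the cylinder does not reach this height (z outside [0, 19.5]); the cylinder at (16, 7) is not intersected at this z (z outside [5, 10.5]); the r=10.5 sphere at (1.5, -0.5) contributes a regular 8-gon of circumradius √(10.5²−9.16²) = 5.133; Merging all regions: only the r=10.5 sphere at (1.5, -0.5) is present, so the union is just that shape — 1 connected region. The outline is a single polygon with 8 vertices. Extrusion per mm of travel: 0.8 × 0.28 / (π × 0.875²) = 0.093128. Accumulating E over each segment gives final E = 2.9262.

G0 X-3.63 Y-0.50 Z20.16
G1 X-2.13 Y-4.13 E0.3658
G1 X1.50 Y-5.63 E0.7316
G1 X5.13 Y-4.13 E1.0973
G1 X6.63 Y-0.50 E1.4631
G1 X5.13 Y3.13 E1.8289
G1 X1.50 Y4.63 E2.1947
G1 X-2.13 Y3.13 E2.5605
G1 X-3.63 Y-0.50 E2.9262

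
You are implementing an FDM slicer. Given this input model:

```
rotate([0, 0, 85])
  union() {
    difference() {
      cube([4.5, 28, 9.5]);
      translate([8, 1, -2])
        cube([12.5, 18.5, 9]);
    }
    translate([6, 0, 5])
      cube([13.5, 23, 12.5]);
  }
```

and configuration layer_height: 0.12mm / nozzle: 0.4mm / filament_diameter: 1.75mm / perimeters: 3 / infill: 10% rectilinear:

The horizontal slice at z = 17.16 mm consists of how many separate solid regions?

At z = 17.16 mm: the cube does not reach this height (z outside [0, 9.5]); the cube at (8, 1) is not intersected at this z (z outside [-2, 7]); Taking the first minus the rest: the first operand is absent here, so nothing remains; the cube at (6, 0) (footprint 13.5×23) is included at this height; Merging all regions: only the 13.5×23 cube at (6, 0) is present, so the union is just that shape — 1 connected region; (rotated 85° about Z; rotation is an isometry so areas/perimeters/island counts are preserved). The result has 1 disconnected region.

1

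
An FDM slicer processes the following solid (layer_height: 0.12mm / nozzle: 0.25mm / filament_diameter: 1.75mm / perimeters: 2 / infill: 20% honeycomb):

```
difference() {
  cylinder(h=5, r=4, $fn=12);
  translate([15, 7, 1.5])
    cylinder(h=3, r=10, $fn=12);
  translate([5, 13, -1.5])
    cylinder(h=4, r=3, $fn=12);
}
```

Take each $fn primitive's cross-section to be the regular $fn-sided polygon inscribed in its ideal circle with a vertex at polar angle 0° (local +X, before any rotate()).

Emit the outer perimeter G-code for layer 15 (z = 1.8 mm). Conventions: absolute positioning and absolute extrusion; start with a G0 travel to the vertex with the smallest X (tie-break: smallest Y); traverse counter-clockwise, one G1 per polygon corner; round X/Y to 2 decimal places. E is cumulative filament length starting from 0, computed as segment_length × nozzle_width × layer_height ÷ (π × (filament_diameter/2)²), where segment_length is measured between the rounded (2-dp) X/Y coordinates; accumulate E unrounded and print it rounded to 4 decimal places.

G0 X-4.00 Y0.00 Z1.80
G1 X-3.46 Y-2.00 E0.0258
G1 X-2.00 Y-3.46 E0.0516
G1 X0.00 Y-4.00 E0.0774
G1 X2.00 Y-3.46 E0.1033
G1 X3.46 Y-2.00 E0.1290
G1 X4.00 Y0.00 E0.1549
G1 X3.46 Y2.00 E0.1807
G1 X2.00 Y3.46 E0.2064
G1 X0.00 Y4.00 E0.2323
G1 X-2.00 Y3.46 E0.2581
G1 X-3.46 Y2.00 E0.2839
G1 X-4.00 Y0.00 E0.3097

At z = 1.8 mm: the cylinder: section is a regular 12-gon, circumradius r=4; the r=10 cylinder at (15, 7) gives a regular 12-gon of circumradius 10 (constant along its height); the r=3 cylinder at (5, 13) contributes a regular 12-gon of circumradius 3; After the difference (first − rest): starting from the r=4 cylinder, the r=10 cylinder at (15, 7) misses the remaining region (no effect); the r=3 cylinder at (5, 13) misses the remaining region (no effect) — 1 connected region. The outline is a single polygon with 12 vertices. Extrusion per mm of travel: 0.25 × 0.12 / (π × 0.875²) = 0.012473. Accumulating E over each segment gives final E = 0.3097.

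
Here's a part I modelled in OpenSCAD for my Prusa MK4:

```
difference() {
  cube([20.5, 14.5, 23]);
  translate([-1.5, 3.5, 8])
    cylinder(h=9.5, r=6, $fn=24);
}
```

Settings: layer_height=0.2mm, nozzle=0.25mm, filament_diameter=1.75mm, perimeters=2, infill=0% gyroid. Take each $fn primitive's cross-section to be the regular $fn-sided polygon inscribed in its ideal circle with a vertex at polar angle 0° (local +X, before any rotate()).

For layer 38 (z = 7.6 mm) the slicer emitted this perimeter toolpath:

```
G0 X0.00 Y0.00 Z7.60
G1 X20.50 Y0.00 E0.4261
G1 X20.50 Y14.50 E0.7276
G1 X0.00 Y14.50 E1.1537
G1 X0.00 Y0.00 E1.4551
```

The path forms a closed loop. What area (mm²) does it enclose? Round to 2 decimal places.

Apply the shoelace formula to the sequence of (X, Y) vertices; enclosed area = 297.25 mm².

297.25 mm²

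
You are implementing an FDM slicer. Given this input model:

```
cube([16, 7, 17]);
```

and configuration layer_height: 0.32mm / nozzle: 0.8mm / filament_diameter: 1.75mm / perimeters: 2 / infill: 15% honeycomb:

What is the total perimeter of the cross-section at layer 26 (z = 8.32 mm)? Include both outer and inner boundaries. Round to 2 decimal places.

46.00 mm

At z = 8.32 mm: the cube (footprint 16×7) is included at this height (perimeter 46.00 mm). Overall, the cross-section is a single solid region. Total boundary length (outer) = 46.00 mm.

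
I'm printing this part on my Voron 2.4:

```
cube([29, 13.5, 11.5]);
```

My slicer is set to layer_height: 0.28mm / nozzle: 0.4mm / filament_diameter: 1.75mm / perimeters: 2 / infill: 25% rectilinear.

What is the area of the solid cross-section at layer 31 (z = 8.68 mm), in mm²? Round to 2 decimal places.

391.50 mm²

At z = 8.68 mm: the cube is present — its section is the full 29×13.5 rectangle (area 391.50 mm²). Overall, the cross-section is a single solid region. Net area = 391.50 mm².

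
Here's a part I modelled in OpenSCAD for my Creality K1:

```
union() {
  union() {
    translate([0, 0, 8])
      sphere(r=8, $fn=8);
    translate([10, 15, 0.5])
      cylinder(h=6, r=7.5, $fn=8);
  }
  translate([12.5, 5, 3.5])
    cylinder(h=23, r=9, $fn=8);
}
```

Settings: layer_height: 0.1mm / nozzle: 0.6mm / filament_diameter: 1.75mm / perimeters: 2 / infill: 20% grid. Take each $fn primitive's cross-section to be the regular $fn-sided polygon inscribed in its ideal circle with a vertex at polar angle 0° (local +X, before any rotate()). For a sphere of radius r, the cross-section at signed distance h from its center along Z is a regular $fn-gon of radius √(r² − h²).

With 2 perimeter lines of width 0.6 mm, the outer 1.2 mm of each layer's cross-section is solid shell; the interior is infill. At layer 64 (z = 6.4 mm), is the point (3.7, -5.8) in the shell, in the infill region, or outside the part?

shell

At z = 6.4 mm: the r=8 sphere contributes a regular 8-gon of circumradius √(8²−1.6²) = 7.838; the r=7.5 cylinder at (10, 15) gives a regular 8-gon of circumradius 7.5 (constant along its height); Merging all regions: the 2 present regions are separate (no shared area or edge), so areas and boundary lengths simply add and each stays a separate island — 2 connected regions; the r=9 cylinder at (12.5, 5) contributes a regular 8-gon of circumradius 9; Combining (union): the regions partially overlap (shared area 58.89 mm²), so overlapping operands fuse into one piece — 1 connected region. Overall, the cross-section is a single solid region. The nearest boundary edge runs (5.54, -5.54)→(-0.00, -7.84); distance from the point to it = 0.47 mm. The point is inside the cross-section, 0.47 mm from the nearest boundary — within the 1.2 mm shell band (2 × 0.6).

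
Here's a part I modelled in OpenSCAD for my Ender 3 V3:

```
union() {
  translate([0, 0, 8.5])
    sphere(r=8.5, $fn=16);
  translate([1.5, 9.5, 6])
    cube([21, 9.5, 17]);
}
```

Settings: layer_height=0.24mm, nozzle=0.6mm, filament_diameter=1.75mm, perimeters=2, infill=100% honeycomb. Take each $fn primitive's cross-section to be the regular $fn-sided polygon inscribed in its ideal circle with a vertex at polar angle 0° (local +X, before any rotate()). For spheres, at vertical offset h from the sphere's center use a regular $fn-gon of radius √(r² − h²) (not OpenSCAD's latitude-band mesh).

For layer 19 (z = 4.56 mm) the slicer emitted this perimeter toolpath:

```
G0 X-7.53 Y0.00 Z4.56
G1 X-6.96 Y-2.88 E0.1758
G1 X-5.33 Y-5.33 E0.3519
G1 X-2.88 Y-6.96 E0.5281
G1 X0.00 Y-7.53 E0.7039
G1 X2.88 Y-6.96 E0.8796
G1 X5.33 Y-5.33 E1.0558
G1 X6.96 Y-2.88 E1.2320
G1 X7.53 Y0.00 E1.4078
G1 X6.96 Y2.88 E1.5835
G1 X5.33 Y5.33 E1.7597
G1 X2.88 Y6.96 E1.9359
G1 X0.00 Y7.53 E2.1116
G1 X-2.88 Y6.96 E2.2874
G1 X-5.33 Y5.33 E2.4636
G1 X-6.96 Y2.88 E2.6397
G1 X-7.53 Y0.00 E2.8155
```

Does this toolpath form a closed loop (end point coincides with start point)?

Start point (G0): (-7.53, 0.00). End point (last G1): the path returns to the start — closed.

yes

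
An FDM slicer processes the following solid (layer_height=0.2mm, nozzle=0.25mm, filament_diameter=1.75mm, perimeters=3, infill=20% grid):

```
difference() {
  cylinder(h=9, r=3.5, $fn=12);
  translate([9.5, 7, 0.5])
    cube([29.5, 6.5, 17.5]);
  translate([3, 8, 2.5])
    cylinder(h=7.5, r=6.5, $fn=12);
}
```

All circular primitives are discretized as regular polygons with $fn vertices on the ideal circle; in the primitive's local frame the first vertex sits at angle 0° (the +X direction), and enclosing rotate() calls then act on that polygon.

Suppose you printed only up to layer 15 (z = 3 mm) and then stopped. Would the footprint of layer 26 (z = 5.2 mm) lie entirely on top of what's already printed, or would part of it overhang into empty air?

entirely on top

Compare the two slices. At z = 3: the r=3.5 cylinder contributes a regular 12-gon of circumradius 3.5 (area = (12/2)·3.500²·sin(360°/12) = 36.75 mm²); the cube at (9.5, 7) (footprint 29.5×6.5) is included at this height (area 191.75 mm²); the r=6.5 cylinder at (3, 8) contributes a regular 12-gon of circumradius 6.5 (area = (12/2)·6.500²·sin(360°/12) = 126.75 mm²); After the difference (first − rest): starting from the r=3.5 cylinder (36.75 mm²), the 29.5×6.5 cube at (9.5, 7) misses the remaining region (no effect); the r=6.5 cylinder at (3, 8) partially overlaps it — only the 3.76 mm² overlap (of its 126.75 mm²) is removed, clipping the outline — area = 32.99 mm². At z = 5.2: the cylinder: section is a regular 12-gon, circumradius r=3.5 (area = (12/2)·3.500²·sin(360°/12) = 36.75 mm²); the 29.5×6.5 cube at (9.5, 7) contributes its full rectangle (area 191.75 mm²); the r=6.5 cylinder at (3, 8) contributes a regular 12-gon of circumradius 6.5 (area = (12/2)·6.500²·sin(360°/12) = 126.75 mm²); After the difference (first − rest): starting from the r=3.5 cylinder (36.75 mm²), the 29.5×6.5 cube at (9.5, 7) misses the remaining region (no effect); the r=6.5 cylinder at (3, 8) partially overlaps it — only the 3.76 mm² overlap (of its 126.75 mm²) is removed, clipping the outline — area = 32.99 mm². Checking containment: the cross-section at z = 5.2 is a subset of the cross-section at z = 3.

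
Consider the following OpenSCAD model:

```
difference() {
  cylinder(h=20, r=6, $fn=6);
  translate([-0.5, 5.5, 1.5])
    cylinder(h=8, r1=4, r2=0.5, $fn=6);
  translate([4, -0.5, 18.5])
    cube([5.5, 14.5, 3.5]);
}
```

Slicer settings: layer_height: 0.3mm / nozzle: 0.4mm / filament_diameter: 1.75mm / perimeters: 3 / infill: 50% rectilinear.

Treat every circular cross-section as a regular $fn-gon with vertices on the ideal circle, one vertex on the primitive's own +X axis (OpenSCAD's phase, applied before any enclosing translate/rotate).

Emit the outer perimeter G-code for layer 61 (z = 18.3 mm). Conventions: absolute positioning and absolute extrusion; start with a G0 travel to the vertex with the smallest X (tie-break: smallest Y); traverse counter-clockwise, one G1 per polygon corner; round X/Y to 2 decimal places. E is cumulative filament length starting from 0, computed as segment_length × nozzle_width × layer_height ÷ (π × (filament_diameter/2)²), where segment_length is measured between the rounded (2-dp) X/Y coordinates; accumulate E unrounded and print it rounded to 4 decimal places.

G0 X-6.00 Y0.00 Z18.30
G1 X-3.00 Y-5.20 E0.2995
G1 X3.00 Y-5.20 E0.5988
G1 X6.00 Y0.00 E0.8984
G1 X3.00 Y5.20 E1.1979
G1 X-3.00 Y5.20 E1.4972
G1 X-6.00 Y0.00 E1.7967

At z = 18.3 mm: the cylinder: section is a regular 6-gon, circumradius r=6; the cone at (-0.5, 5.5) is absent (z outside [1.5, 9.5]); the cube at (4, -0.5) is not intersected at this z (z outside [18.5, 22]); After the difference (first − rest): none of the subtracted shapes is present at this height, so the r=6 cylinder is unchanged — 1 connected region. The outline is a single polygon with 6 vertices. Extrusion per mm of travel: 0.4 × 0.3 / (π × 0.875²) = 0.049890. Accumulating E over each segment gives final E = 1.7967.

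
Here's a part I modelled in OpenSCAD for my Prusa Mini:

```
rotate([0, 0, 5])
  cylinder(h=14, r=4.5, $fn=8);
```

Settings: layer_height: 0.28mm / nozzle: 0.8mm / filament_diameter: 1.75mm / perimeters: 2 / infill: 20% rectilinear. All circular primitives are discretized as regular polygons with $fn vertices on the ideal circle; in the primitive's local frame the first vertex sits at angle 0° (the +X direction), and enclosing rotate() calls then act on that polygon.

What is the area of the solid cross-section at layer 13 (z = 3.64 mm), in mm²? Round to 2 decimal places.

57.28 mm²

At z = 3.64 mm: the cylinder: section is a regular 8-gon, circumradius r=4.5 (area = (8/2)·4.500²·sin(360°/8) = 57.28 mm²); (whole slice rotated 5° about Z — lengths, areas and connectivity unchanged). Overall, the cross-section is a single solid region. Net area = 57.28 mm².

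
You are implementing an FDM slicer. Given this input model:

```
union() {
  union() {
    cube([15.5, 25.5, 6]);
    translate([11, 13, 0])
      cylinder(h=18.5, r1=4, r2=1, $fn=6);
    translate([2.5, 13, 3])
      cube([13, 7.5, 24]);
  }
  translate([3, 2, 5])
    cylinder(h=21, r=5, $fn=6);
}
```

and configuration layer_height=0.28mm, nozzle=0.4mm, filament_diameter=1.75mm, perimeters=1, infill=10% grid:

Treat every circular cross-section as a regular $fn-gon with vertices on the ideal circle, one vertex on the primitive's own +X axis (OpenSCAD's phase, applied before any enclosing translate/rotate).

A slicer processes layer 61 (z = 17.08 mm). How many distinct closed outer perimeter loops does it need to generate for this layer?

2

At z = 17.08 mm: the cube is not intersected at this z (z outside [0, 6]); the cone at (11, 13) contributes a regular 6-gon of circumradius 1.230 (interpolated between r1=4 and r2=1 at t=0.923); the cube at (2.5, 13) is present — its section is the full 13×7.5 rectangle; Merging all regions: the regions partially overlap (shared area 1.97 mm²), so overlapping operands fuse into one piece — 1 connected region; the r=5 cylinder at (3, 2) contributes a regular 6-gon of circumradius 5; Merging all regions: the 2 present regions are separate (no shared area or edge), so areas and boundary lengths simply add and each stays a separate island — 2 connected regions. The result has 2 disconnected regions.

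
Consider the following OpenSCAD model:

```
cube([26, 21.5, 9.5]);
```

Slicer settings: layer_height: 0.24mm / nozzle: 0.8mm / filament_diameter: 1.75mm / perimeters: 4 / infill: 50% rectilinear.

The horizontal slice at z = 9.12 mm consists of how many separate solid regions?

At z = 9.12 mm: the 26×21.5 cube contributes its full rectangle. The result has 1 disconnected region.

1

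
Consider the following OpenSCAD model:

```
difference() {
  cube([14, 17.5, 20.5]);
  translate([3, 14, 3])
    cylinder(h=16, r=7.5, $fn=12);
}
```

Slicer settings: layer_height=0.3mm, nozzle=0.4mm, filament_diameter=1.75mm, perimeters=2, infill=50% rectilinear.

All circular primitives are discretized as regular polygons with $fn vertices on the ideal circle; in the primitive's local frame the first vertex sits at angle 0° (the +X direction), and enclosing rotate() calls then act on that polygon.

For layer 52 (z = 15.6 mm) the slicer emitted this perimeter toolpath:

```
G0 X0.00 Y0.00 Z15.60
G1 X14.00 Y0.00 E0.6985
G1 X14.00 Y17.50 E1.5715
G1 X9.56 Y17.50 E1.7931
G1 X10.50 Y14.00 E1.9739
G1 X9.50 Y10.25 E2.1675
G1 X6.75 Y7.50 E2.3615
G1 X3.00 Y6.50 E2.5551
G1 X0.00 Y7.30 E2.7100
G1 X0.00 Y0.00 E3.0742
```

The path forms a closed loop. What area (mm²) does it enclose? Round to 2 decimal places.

Apply the shoelace formula to the sequence of (X, Y) vertices; enclosed area = 146.38 mm².

146.38 mm²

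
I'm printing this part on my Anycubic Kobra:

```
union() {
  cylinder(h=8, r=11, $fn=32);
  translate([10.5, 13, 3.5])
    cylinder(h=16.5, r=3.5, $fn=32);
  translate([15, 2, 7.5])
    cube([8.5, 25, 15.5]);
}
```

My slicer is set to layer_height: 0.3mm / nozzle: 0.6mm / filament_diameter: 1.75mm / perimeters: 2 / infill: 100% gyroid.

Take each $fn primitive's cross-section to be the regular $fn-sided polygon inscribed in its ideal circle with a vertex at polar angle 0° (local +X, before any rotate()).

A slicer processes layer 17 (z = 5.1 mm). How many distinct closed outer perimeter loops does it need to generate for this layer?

At z = 5.1 mm: the cylinder: section is a regular 32-gon, circumradius r=11; the cylinder at (10.5, 13): section is a regular 32-gon, circumradius r=3.5; the cube at (15, 2) is not intersected at this z (z outside [7.5, 23]); Taking the union: the 2 present regions are separate (no shared area or edge), so areas and boundary lengths simply add and each stays a separate island — 2 connected regions. The result has 2 disconnected regions.

2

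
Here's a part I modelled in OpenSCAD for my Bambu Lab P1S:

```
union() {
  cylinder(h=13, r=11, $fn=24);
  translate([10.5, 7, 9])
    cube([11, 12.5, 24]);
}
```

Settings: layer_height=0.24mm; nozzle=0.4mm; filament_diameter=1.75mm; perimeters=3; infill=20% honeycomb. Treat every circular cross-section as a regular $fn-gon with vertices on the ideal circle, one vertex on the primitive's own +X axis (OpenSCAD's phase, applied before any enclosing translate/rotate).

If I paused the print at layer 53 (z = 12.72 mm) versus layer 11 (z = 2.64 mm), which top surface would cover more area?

layer 53 (z = 12.72 mm)

Layer 53 (z = 12.72): the r=11 cylinder contributes a regular 24-gon of circumradius 11 (area = (24/2)·11.000²·sin(360°/24) = 375.81 mm²); the 11×12.5 cube at (10.5, 7) contributes its full rectangle (area 137.50 mm²); Taking the union: the 2 present regions are separate (no shared area or edge), so areas and boundary lengths simply add and each stays a separate island — area = 513.31 mm². So its area = 513.31 mm². Layer 11 (z = 2.64): the cylinder: section is a regular 24-gon, circumradius r=11 (area = (24/2)·11.000²·sin(360°/24) = 375.81 mm²); the cube at (10.5, 7) is absent (z outside [9, 33]); Combining (union): only the r=11 cylinder is present, so the union is just that shape — area = 375.81 mm². So its area = 375.81 mm². Layer 53 is larger (513.31 vs 375.81 mm²).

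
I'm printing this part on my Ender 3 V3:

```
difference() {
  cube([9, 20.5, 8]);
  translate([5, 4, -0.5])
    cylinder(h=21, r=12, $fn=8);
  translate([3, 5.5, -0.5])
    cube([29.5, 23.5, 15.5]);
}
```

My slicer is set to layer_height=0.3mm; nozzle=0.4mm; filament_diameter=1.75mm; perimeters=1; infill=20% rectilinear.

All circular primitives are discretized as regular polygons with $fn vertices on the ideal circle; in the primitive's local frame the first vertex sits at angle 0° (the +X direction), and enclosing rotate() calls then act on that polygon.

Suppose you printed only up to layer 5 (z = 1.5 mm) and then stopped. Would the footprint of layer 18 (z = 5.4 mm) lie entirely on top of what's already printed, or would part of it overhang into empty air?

entirely on top

Compare the two slices. At z = 1.5: the cube is present — its section is the full 9×20.5 rectangle (area 184.50 mm²); the cylinder at (5, 4): section is a regular 8-gon, circumradius r=12 (area = (8/2)·12.000²·sin(360°/8) = 407.29 mm²); the cube at (3, 5.5) (footprint 29.5×23.5) is included at this height (area 693.25 mm²); After the difference (first − rest): starting from the 9×20.5 cube (184.50 mm²), the r=12 cylinder at (5, 4) partially overlaps it — only the 135.51 mm² overlap (of its 407.29 mm²) is removed, clipping the outline; the 29.5×23.5 cube at (3, 5.5) partially overlaps it — only the 31.14 mm² overlap (of its 693.25 mm²) is removed, clipping the outline — area = 17.85 mm². At z = 5.4: the cube is present — its section is the full 9×20.5 rectangle (area 184.50 mm²); the cylinder at (5, 4): section is a regular 8-gon, circumradius r=12 (area = (8/2)·12.000²·sin(360°/8) = 407.29 mm²); the cube at (3, 5.5) is present — its section is the full 29.5×23.5 rectangle (area 693.25 mm²); Subtracting the remaining from the first: starting from the 9×20.5 cube (184.50 mm²), the r=12 cylinder at (5, 4) partially overlaps it — only the 135.51 mm² overlap (of its 407.29 mm²) is removed, clipping the outline; the 29.5×23.5 cube at (3, 5.5) partially overlaps it — only the 31.14 mm² overlap (of its 693.25 mm²) is removed, clipping the outline — area = 17.85 mm². Checking containment: the cross-section at z = 5.4 is a subset of the cross-section at z = 1.5.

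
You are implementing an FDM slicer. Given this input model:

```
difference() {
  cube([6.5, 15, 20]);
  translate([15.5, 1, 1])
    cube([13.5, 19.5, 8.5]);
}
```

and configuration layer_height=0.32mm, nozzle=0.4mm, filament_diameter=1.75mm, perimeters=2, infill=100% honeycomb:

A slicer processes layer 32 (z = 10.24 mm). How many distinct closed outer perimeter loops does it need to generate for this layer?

At z = 10.24 mm: the cube (footprint 6.5×15) is included at this height; the cube at (15.5, 1) does not reach this height (z outside [1, 9.5]); After the difference (first − rest): none of the subtracted shapes is present at this height, so the 6.5×15 cube is unchanged — 1 connected region. The result has 1 disconnected region.

1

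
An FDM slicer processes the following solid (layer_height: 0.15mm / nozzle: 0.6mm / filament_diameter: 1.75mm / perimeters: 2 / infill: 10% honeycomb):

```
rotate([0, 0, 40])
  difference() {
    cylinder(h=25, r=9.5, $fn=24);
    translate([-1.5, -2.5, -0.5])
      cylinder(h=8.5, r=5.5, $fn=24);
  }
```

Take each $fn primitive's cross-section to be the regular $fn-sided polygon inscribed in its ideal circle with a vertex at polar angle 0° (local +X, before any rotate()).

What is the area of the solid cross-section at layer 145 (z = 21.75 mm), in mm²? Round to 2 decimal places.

280.30 mm²

At z = 21.75 mm: the cylinder: section is a regular 24-gon, circumradius r=9.5 (area = (24/2)·9.500²·sin(360°/24) = 280.30 mm²); the cylinder at (-1.5, -2.5) does not reach this height (z outside [-0.5, 8]); Taking the first minus the rest: none of the subtracted shapes is present at this height, so the r=9.5 cylinder is unchanged — area = 280.30 mm²; (whole slice rotated 40° about Z — lengths, areas and connectivity unchanged). Overall, the cross-section is a single solid region. Net area = 280.30 mm².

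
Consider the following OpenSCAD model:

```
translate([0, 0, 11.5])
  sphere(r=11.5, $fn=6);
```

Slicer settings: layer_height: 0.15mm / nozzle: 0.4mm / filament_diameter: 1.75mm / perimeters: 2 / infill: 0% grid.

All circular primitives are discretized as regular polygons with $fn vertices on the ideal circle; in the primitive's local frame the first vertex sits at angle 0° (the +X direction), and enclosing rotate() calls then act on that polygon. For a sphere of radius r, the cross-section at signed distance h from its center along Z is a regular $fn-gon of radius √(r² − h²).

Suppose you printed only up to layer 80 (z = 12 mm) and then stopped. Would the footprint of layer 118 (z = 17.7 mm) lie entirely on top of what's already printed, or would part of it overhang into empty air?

Compare the two slices. At z = 12: the sphere: section is a regular 6-gon, circumradius = √(r²−h²) = √(11.5²−0.5²) = 11.489 (area = (6/2)·11.489²·sin(360°/6) = 342.95 mm²). At z = 17.7: the r=11.5 sphere contributes a regular 6-gon of circumradius √(11.5²−6.2²) = 9.686 (area = (6/2)·9.686²·sin(360°/6) = 243.73 mm²). Checking containment: the cross-section at z = 17.7 is a subset of the cross-section at z = 12.

entirely on top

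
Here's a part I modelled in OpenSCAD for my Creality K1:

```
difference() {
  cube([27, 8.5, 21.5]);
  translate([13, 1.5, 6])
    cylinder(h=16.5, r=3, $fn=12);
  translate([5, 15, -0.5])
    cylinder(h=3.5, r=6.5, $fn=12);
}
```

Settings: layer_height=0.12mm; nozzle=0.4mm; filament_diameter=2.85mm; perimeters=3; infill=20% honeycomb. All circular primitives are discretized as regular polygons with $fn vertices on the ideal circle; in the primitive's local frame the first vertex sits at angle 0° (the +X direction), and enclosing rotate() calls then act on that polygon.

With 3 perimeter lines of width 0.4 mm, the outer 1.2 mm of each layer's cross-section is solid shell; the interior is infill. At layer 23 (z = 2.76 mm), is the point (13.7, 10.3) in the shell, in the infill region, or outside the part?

outside

At z = 2.76 mm: the cube (footprint 27×8.5) is included at this height; the cylinder at (13, 1.5) is not intersected at this z (z outside [6, 22.5]); the cylinder at (5, 15): section is a regular 12-gon, circumradius r=6.5; Subtracting the remaining from the first: starting from the 27×8.5 cube, the r=6.5 cylinder at (5, 15) misses the remaining region (no effect) — 1 connected region. Overall, the cross-section is a single solid region. The nearest boundary edge runs (5.00, 8.50)→(27.00, 8.50); distance from the point to it = 1.80 mm. The point is not inside any of the regions above, so it lies outside the cross-section (1.80 mm from the nearest boundary).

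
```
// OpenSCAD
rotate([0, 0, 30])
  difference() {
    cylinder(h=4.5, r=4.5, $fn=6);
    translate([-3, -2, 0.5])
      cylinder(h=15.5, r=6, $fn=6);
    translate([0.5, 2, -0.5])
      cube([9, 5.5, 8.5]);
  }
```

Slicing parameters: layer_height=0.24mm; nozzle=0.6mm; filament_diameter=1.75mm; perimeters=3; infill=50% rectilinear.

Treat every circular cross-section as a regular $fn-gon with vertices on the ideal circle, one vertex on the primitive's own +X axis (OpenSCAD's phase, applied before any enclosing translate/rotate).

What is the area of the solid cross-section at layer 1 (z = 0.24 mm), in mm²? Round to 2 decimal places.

At z = 0.24 mm: the r=4.5 cylinder contributes a regular 6-gon of circumradius 4.5 (area = (6/2)·4.500²·sin(360°/6) = 52.61 mm²); the cylinder at (-3, -2) does not reach this height (z outside [0.5, 16]); the cube at (0.5, 2) is present — its section is the full 9×5.5 rectangle (area 49.50 mm²); Taking the first minus the rest: starting from the r=4.5 cylinder (52.61 mm²), the 9×5.5 cube at (0.5, 2) partially overlaps it — only the 4.36 mm² overlap (of its 49.50 mm²) is removed, clipping the outline — area = 48.25 mm²; (rotated 30° about Z; rotation is an isometry so areas/perimeters/island counts are preserved). Overall, the cross-section is a single solid region. Net area = 48.25 mm².

48.25 mm²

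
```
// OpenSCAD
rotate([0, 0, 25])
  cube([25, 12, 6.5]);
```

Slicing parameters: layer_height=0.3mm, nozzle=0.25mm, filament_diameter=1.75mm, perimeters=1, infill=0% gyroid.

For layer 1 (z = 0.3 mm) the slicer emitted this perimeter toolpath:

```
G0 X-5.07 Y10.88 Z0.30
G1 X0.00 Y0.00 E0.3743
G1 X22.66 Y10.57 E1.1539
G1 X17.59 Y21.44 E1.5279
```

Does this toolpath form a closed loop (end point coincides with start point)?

Start point (G0): (-5.07, 10.88). End point (last G1): the path does not return to the start — open.

no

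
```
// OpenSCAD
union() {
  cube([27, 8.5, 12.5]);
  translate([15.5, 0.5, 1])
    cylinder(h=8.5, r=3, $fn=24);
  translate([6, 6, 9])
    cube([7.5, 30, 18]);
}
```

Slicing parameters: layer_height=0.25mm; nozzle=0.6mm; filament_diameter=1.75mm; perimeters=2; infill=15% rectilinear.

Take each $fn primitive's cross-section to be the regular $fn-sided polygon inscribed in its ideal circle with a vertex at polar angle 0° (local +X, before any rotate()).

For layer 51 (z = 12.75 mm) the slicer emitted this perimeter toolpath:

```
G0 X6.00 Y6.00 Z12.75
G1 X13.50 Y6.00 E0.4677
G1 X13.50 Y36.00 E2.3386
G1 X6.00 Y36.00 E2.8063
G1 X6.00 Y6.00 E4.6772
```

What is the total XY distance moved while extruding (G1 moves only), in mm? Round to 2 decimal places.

Sum the Euclidean lengths of each G1 segment: total = 75.00 mm.

75.00 mm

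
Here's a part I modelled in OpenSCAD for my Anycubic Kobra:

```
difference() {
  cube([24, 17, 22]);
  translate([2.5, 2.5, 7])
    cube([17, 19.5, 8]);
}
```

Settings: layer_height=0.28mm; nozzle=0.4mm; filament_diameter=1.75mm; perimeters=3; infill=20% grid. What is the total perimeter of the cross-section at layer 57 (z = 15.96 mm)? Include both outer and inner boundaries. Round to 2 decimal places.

At z = 15.96 mm: the 24×17 cube contributes its full rectangle (perimeter 82.00 mm); the cube at (2.5, 2.5) is absent (z outside [7, 15]); Subtracting the remaining from the first: none of the subtracted shapes is present at this height, so the 24×17 cube is unchanged — boundary = 82.00 mm. Overall, the cross-section is a single solid region. Total boundary length (outer) = 82.00 mm.

82.00 mm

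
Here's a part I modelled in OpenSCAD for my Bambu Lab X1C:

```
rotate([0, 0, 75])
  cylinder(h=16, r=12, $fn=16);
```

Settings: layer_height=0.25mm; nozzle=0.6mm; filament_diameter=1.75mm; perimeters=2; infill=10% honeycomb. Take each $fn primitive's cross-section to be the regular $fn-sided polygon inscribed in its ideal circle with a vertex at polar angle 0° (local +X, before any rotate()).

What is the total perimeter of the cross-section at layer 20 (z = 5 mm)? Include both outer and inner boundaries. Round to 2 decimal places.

At z = 5 mm: the r=12 cylinder gives a regular 16-gon of circumradius 12 (constant along its height) (perimeter = 2·16·12.000·sin(180°/16) = 74.91 mm); (rotated 75° about Z; rotation is an isometry so areas/perimeters/island counts are preserved). Overall, the cross-section is a single solid region. Total boundary length (outer) = 74.91 mm.

74.91 mm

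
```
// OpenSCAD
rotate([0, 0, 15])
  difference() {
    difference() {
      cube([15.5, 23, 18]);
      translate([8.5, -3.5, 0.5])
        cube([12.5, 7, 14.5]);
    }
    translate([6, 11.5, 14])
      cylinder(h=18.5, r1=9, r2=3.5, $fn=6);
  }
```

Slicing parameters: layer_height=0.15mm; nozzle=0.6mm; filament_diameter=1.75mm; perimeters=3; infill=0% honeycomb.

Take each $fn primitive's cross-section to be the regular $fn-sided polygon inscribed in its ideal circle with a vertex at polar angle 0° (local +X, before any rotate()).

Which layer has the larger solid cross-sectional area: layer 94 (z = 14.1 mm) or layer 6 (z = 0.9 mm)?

layer 6 (z = 0.9 mm)

Layer 94 (z = 14.1): the cube (footprint 15.5×23) is included at this height (area 356.50 mm²); the 12.5×7 cube at (8.5, -3.5) contributes its full rectangle (area 87.50 mm²); After the difference (first − rest): starting from the 15.5×23 cube (356.50 mm²), the 12.5×7 cube at (8.5, -3.5) partially overlaps it — only the 24.50 mm² overlap (of its 87.50 mm²) is removed, clipping the outline — area = 332.00 mm²; the cone at (6, 11.5): at t=0.005 of its height the radius interpolates to r₁+(r₂−r₁)t = 8.970, giving a regular 6-gon of that circumradius (area = (6/2)·8.970²·sin(360°/6) = 209.06 mm²); Taking the first minus the rest: starting from the result so far (332.00 mm²), the cone at (6, 11.5) partially overlaps it — only the 193.78 mm² overlap (of its 209.06 mm²) is removed, clipping the outline — area = 138.22 mm²; (whole slice rotated 15° about Z — lengths, areas and connectivity unchanged). So its area = 138.22 mm². Layer 6 (z = 0.9): the cube (footprint 15.5×23) is included at this height (area 356.50 mm²); the 12.5×7 cube at (8.5, -3.5) contributes its full rectangle (area 87.50 mm²); After the difference (first − rest): starting from the 15.5×23 cube (356.50 mm²), the 12.5×7 cube at (8.5, -3.5) partially overlaps it — only the 24.50 mm² overlap (of its 87.50 mm²) is removed, clipping the outline — area = 332.00 mm²; the cone at (6, 11.5) does not reach this height (z outside [14, 32.5]); Taking the first minus the rest: none of the subtracted shapes is present at this height, so that combined region is unchanged — area = 332.00 mm²; (rotated 15° about Z; rotation is an isometry so areas/perimeters/island counts are preserved). So its area = 332.00 mm². Layer 6 is larger (332.00 vs 138.22 mm²).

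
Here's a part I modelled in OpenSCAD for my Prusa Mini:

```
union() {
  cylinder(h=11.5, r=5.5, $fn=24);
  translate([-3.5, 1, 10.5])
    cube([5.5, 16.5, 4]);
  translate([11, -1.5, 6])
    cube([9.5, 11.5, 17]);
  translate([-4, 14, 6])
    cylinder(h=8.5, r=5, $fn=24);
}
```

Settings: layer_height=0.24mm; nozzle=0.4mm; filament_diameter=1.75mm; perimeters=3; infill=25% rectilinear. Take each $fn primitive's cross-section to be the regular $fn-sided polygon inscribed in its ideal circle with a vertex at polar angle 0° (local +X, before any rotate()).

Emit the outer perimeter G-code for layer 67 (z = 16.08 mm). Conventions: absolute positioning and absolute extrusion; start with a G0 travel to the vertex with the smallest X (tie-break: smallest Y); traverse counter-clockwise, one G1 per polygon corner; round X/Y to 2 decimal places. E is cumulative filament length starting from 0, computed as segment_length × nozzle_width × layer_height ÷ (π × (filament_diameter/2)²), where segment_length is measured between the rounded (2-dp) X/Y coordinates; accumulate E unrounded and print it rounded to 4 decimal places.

At z = 16.08 mm: the cylinder is absent (z outside [0, 11.5]); the cube at (-3.5, 1) is absent (z outside [10.5, 14.5]); the cube at (11, -1.5) (footprint 9.5×11.5) is included at this height; the cylinder at (-4, 14) is absent (z outside [6, 14.5]); Combining (union): only the 9.5×11.5 cube at (11, -1.5) is present, so the union is just that shape — 1 connected region. The outline is a single polygon with 4 vertices. Extrusion per mm of travel: 0.4 × 0.24 / (π × 0.875²) = 0.039912. Accumulating E over each segment gives final E = 1.6763.

G0 X11.00 Y-1.50 Z16.08
G1 X20.50 Y-1.50 E0.3792
G1 X20.50 Y10.00 E0.8382
G1 X11.00 Y10.00 E1.2173
G1 X11.00 Y-1.50 E1.6763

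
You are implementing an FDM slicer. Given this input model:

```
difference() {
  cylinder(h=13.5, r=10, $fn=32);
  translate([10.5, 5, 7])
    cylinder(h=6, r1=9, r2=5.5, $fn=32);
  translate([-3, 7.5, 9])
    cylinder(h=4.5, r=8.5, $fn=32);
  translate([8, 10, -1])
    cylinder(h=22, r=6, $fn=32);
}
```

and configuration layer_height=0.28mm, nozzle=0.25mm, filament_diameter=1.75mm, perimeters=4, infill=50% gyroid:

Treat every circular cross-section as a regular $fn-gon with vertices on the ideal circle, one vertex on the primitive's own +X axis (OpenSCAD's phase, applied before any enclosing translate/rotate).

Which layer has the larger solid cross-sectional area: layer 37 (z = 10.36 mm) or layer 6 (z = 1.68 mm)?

layer 6 (z = 1.68 mm)

Layer 37 (z = 10.36): the cylinder: section is a regular 32-gon, circumradius r=10 (area = (32/2)·10.000²·sin(360°/32) = 312.14 mm²); the cone at (10.5, 5): at t=0.560 of its height the radius interpolates to r₁+(r₂−r₁)t = 7.040, giving a regular 32-gon of that circumradius (area = (32/2)·7.040²·sin(360°/32) = 154.70 mm²); the cylinder at (-3, 7.5): section is a regular 32-gon, circumradius r=8.5 (area = (32/2)·8.500²·sin(360°/32) = 225.52 mm²); the r=6 cylinder at (8, 10) gives a regular 32-gon of circumradius 6 (constant along its height) (area = (32/2)·6.000²·sin(360°/32) = 112.37 mm²); After the difference (first − rest): starting from the r=10 cylinder (312.14 mm²), the cone at (10.5, 5) partially overlaps it — only the 44.72 mm² overlap (of its 154.70 mm²) is removed, clipping the outline; the r=8.5 cylinder at (-3, 7.5) partially overlaps it — only the 113.97 mm² overlap (of its 225.52 mm²) is removed, clipping the outline; the r=6 cylinder at (8, 10) misses the remaining region (no effect) — area = 153.45 mm². So its area = 153.45 mm². Layer 6 (z = 1.68): the r=10 cylinder gives a regular 32-gon of circumradius 10 (constant along its height) (area = (32/2)·10.000²·sin(360°/32) = 312.14 mm²); the cone at (10.5, 5) is absent (z outside [7, 13]); the cylinder at (-3, 7.5) does not reach this height (z outside [9, 13.5]); the r=6 cylinder at (8, 10) contributes a regular 32-gon of circumradius 6 (area = (32/2)·6.000²·sin(360°/32) = 112.37 mm²); After the difference (first − rest): starting from the r=10 cylinder (312.14 mm²), the r=6 cylinder at (8, 10) partially overlaps it — only the 19.49 mm² overlap (of its 112.37 mm²) is removed, clipping the outline — area = 292.66 mm². So its area = 292.66 mm². Layer 6 is larger (292.66 vs 153.45 mm²).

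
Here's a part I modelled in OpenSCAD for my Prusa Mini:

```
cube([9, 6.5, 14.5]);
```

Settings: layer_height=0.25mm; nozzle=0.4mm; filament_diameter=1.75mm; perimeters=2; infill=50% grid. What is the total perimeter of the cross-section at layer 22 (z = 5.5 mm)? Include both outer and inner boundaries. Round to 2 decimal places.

At z = 5.5 mm: the cube (footprint 9×6.5) is included at this height (perimeter 31.00 mm). Overall, the cross-section is a single solid region. Total boundary length (outer) = 31.00 mm.

31.00 mm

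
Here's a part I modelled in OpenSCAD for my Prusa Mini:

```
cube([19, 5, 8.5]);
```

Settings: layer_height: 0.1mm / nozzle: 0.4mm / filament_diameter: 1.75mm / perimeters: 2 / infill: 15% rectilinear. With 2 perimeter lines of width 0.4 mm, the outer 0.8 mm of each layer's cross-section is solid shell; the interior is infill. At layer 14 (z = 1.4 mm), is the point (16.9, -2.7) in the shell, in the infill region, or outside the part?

At z = 1.4 mm: the cube (footprint 19×5) is included at this height. Overall, the cross-section is a single solid region. The nearest boundary edge runs (0.00, 0.00)→(19.00, 0.00); distance from the point to it = 2.70 mm. The point is not inside any of the regions above, so it lies outside the cross-section (2.70 mm from the nearest boundary).

outside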